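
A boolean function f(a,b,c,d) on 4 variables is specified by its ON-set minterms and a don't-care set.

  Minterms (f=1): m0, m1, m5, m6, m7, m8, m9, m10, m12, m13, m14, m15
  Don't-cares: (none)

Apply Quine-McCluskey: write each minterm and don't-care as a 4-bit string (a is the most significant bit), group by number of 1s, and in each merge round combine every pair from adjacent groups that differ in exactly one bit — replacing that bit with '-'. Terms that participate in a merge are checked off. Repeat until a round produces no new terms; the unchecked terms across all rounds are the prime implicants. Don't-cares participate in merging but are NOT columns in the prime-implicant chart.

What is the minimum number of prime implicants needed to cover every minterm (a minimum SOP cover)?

[col 0] 0000*, 0001*, 0101*, 0110*, 0111*, 1000*, 1001*, 1010*, 1100*, 1101*, 1110*, 1111*
[col 1] -000*, -001*, -101*, -110*, -111*, 0-01*, 000-*, 01-1*, 011-*, 1-00*, 1-01*, 1-10*, 10-0*, 100-*, 11-0*, 11-1*, 110-*, 111-*
[col 2] --01, -00-, -1-1, -11-, 1--0, 1-0-, 11--
Prime implicants: --01, -00-, -1-1, -11-, 1--0, 1-0-, 11--
PI chart (minterm → PIs covering it):
  0 | -00-  (sole → essential)
  1 | --01,-00-
  5 | --01,-1-1
  6 | -11-  (sole → essential)
  7 | -1-1,-11-
  8 | -00-,1--0,1-0-
  9 | --01,-00-,1-0-
  10 | 1--0  (sole → essential)
  12 | 1--0,1-0-,11--
  13 | --01,-1-1,1-0-,11--
  14 | -11-,1--0,11--
  15 | -1-1,-11-,11--
Essential prime implicants: -00-, -11-, 1--0
Petrick residual → --01
Minimum SOP uses 4 PIs: c'd + b'c' + bc + ad'

4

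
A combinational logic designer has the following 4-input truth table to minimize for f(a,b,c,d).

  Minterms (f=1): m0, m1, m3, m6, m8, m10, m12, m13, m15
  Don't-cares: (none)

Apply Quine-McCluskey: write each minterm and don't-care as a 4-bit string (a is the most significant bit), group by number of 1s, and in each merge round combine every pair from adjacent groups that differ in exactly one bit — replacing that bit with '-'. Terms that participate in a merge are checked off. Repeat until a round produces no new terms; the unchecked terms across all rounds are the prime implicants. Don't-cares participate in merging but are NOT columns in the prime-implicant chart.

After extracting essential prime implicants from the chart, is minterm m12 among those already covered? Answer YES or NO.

[col 0] 0000*, 0001*, 0011*, 0110, 1000*, 1010*, 1100*, 1101*, 1111*
[col 1] -000, 00-1, 000-, 1-00, 10-0, 11-1, 110-
Prime implicants: -000, 00-1, 000-, 0110, 1-00, 10-0, 11-1, 110-
PI chart (minterm → PIs covering it):
  0 | -000,000-
  1 | 00-1,000-
  3 | 00-1  (sole → essential)
  6 | 0110  (sole → essential)
  8 | -000,1-00,10-0
  10 | 10-0  (sole → essential)
  12 | 1-00,110-
  13 | 11-1,110-
  15 | 11-1  (sole → essential)
Essential prime implicants: 00-1, 0110, 10-0, 11-1

NO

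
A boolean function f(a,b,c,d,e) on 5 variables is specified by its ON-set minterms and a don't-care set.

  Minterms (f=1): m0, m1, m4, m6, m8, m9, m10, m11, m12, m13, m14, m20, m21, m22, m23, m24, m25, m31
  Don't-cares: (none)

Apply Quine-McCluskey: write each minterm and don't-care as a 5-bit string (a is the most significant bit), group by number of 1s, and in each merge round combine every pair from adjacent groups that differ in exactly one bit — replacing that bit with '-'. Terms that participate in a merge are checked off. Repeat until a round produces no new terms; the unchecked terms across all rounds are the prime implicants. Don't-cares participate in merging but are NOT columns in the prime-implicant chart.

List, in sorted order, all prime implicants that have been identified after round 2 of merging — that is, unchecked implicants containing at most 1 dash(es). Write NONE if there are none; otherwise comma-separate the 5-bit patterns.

size-2^0 implicants → 00000(✓)  00001(✓)  00100(✓)  00110(✓)  01000(✓)  01001(✓)  01010(✓)  01011(✓)  01100(✓)  01101(✓)  01110(✓)  10100(✓)  10101(✓)  10110(✓)  10111(✓)  11000(✓)  11001(✓)  11111(✓)
size-2^1 implicants → -0100(✓)  -0110(✓)  -1000(✓)  -1001(✓)  0-000(✓)  0-001(✓)  0-100(✓)  0-110(✓)  00-00(✓)  0000-(✓)  001-0(✓)  01-00(✓)  01-01(✓)  01-10(✓)  010-0(✓)  010-1(✓)  0100-(✓)  0101-(✓)  011-0(✓)  0110-(✓)  1-111  101-0(✓)  101-1(✓)  1010-(✓)  1011-(✓)  1100-(✓)
size-2^2 implicants → -01-0  -100-  0--00  0-00-  0-1-0  01--0  01-0-  010--  101--
Unchecked terms (primes): -01-0, -100-, 0--00, 0-00-, 0-1-0, 01--0, 01-0-, 010--, 1-111, 101--

1-111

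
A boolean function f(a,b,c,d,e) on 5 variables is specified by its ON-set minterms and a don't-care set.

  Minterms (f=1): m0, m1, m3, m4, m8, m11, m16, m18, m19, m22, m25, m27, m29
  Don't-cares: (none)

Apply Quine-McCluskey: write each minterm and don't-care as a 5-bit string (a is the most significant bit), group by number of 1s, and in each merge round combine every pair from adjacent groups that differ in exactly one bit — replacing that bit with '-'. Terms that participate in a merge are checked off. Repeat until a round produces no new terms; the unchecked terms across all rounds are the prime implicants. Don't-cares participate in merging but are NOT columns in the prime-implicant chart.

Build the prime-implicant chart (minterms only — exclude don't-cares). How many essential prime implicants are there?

Round 0: 00000✓ 00001✓ 00011✓ 00100✓ 01000✓ 01011✓ 10000✓ 10010✓ 10011✓ 10110✓ 11001✓ 11011✓ 11101✓
Round 1: -0000 -0011✓ -1011✓ 0-000 0-011✓ 00-00 000-1 0000- 1-011✓ 10-10 100-0 1001- 11-01 110-1
Round 2: --011
PIs = {--011, -0000, 0-000, 00-00, 000-1, 0000-, 10-10, 100-0, 1001-, 11-01, 110-1}
Coverage chart:
  m0: -0000,0-000,00-00,0000-
  m1: 000-1,0000-
  m3: --011,000-1
  m4: 00-00 ←essential
  m8: 0-000 ←essential
  m11: --011 ←essential
  m16: -0000,100-0
  m18: 10-10,100-0,1001-
  m19: --011,1001-
  m22: 10-10 ←essential
  m25: 11-01,110-1
  m27: --011,110-1
  m29: 11-01 ←essential
Essential: --011, 0-000, 00-00, 10-10, 11-01

5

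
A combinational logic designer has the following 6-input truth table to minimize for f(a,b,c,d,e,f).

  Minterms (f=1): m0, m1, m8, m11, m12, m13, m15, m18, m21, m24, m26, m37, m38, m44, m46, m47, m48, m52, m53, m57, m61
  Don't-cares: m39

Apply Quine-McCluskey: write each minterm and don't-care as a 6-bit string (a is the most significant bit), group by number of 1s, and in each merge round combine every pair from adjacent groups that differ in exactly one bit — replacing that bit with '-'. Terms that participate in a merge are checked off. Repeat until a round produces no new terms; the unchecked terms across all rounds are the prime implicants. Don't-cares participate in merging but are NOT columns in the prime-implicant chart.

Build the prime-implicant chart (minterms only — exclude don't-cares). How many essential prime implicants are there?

7

[col 0] 000000*, 000001*, 001000*, 001011*, 001100*, 001101*, 001111*, 010010*, 010101*, 011000*, 011010*, 100101*, 100110*, 100111*, 101100*, 101110*, 101111*, 110000*, 110100*, 110101*, 111001*, 111101*
[col 1] -01100, -01111, -10101, 0-1000, 00-000, 00000-, 001-00, 001-11, 0011-1, 00110-, 01-010, 0110-0, 1-0101, 10-110*, 10-111*, 1001-1, 10011-*, 1011-0, 10111-*, 11-101, 110-00, 11010-, 111-01
[col 2] 10-11-
Prime implicants: -01100, -01111, -10101, 0-1000, 00-000, 00000-, 001-00, 001-11, 0011-1, 00110-, 01-010, 0110-0, 1-0101, 10-11-, 1001-1, 1011-0, 11-101, 110-00, 11010-, 111-01
PI chart (minterm → PIs covering it):
  0 | 00-000,00000-
  1 | 00000-  (sole → essential)
  8 | 0-1000,00-000,001-00
  11 | 001-11  (sole → essential)
  12 | -01100,001-00,00110-
  13 | 0011-1,00110-
  15 | -01111,001-11,0011-1
  18 | 01-010  (sole → essential)
  21 | -10101  (sole → essential)
  24 | 0-1000,0110-0
  26 | 01-010,0110-0
  37 | 1-0101,1001-1
  38 | 10-11-  (sole → essential)
  44 | -01100,1011-0
  46 | 10-11-,1011-0
  47 | -01111,10-11-
  48 | 110-00  (sole → essential)
  52 | 110-00,11010-
  53 | -10101,1-0101,11-101,11010-
  57 | 111-01  (sole → essential)
  61 | 11-101,111-01
Essential prime implicants: -10101, 00000-, 001-11, 01-010, 10-11-, 110-00, 111-01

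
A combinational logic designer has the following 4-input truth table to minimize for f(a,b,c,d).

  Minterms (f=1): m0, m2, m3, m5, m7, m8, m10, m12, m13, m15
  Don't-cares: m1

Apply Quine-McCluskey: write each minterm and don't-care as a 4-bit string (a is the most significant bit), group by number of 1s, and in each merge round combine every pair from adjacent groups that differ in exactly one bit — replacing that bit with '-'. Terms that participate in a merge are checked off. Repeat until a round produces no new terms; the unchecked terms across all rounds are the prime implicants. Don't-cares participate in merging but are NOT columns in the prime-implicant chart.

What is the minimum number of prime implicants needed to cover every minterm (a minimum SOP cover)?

Round 0: 0000✓ 0001✓ 0010✓ 0011✓ 0101✓ 0111✓ 1000✓ 1010✓ 1100✓ 1101✓ 1111✓
Round 1: -000✓ -010✓ -101✓ -111✓ 0-01✓ 0-11✓ 00-0✓ 00-1✓ 000-✓ 001-✓ 01-1✓ 1-00 10-0✓ 11-1✓ 110-
Round 2: -0-0 -1-1 0--1 00--
PIs = {-0-0, -1-1, 0--1, 00--, 1-00, 110-}
Coverage chart:
  m0: -0-0,00--
  m2: -0-0,00--
  m3: 0--1,00--
  m5: -1-1,0--1
  m7: -1-1,0--1
  m8: -0-0,1-00
  m10: -0-0 ←essential
  m12: 1-00,110-
  m13: -1-1,110-
  m15: -1-1 ←essential
Essential: -0-0, -1-1
Petrick residual → 0--1, 1-00
Min cover (4 terms): b'd' + bd + a'd + ac'd'

4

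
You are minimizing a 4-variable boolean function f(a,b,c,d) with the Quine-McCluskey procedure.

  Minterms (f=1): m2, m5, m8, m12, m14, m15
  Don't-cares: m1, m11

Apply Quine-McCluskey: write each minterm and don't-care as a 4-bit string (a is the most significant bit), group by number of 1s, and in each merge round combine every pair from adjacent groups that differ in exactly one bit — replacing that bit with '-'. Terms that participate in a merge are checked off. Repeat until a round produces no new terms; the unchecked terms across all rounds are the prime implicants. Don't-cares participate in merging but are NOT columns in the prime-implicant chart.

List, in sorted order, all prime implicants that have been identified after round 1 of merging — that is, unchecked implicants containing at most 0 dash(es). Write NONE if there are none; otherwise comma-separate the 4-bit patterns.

[col 0] 0001*, 0010, 0101*, 1000*, 1011*, 1100*, 1110*, 1111*
[col 1] 0-01, 1-00, 1-11, 11-0, 111-
Prime implicants: 0-01, 0010, 1-00, 1-11, 11-0, 111-

0010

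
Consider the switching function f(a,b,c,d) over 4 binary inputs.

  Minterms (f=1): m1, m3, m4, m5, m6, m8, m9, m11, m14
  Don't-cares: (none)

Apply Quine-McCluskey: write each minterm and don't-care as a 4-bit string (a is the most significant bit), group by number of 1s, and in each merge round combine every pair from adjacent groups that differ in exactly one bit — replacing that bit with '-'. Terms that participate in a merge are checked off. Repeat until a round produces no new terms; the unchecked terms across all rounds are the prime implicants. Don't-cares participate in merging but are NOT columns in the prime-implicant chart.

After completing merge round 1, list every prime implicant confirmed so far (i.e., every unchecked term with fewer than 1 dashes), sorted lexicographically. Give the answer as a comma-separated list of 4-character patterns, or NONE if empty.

NONE

size-2^0 implicants → 0001(✓)  0011(✓)  0100(✓)  0101(✓)  0110(✓)  1000(✓)  1001(✓)  1011(✓)  1110(✓)
size-2^1 implicants → -001(✓)  -011(✓)  -110  0-01  00-1(✓)  01-0  010-  10-1(✓)  100-
size-2^2 implicants → -0-1
Unchecked terms (primes): -0-1, -110, 0-01, 01-0, 010-, 100-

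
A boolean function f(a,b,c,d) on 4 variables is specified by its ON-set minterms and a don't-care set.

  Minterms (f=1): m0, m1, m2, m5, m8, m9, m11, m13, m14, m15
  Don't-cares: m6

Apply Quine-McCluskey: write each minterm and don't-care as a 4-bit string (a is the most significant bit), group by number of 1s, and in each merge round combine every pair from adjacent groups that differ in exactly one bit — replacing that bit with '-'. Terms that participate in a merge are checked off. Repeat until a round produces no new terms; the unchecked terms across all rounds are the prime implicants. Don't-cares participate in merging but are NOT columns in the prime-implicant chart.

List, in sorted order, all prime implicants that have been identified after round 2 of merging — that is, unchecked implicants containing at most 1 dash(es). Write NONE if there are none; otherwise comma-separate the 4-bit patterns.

-110, 0-10, 00-0, 111-

[col 0] 0000*, 0001*, 0010*, 0101*, 0110*, 1000*, 1001*, 1011*, 1101*, 1110*, 1111*
[col 1] -000*, -001*, -101*, -110, 0-01*, 0-10, 00-0, 000-*, 1-01*, 1-11*, 10-1*, 100-*, 11-1*, 111-
[col 2] --01, -00-, 1--1
Prime implicants: --01, -00-, -110, 0-10, 00-0, 1--1, 111-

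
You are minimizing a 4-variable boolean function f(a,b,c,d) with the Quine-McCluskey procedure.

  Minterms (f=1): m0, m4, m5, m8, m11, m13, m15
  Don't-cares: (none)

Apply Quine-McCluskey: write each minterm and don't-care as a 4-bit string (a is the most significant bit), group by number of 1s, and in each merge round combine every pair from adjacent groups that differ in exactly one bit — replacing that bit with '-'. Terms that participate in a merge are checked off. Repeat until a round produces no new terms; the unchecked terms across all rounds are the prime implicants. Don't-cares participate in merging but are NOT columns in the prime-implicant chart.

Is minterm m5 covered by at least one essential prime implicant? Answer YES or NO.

Round 0: 0000✓ 0100✓ 0101✓ 1000✓ 1011✓ 1101✓ 1111✓
Round 1: -000 -101 0-00 010- 1-11 11-1
PIs = {-000, -101, 0-00, 010-, 1-11, 11-1}
Coverage chart:
  m0: -000,0-00
  m4: 0-00,010-
  m5: -101,010-
  m8: -000 ←essential
  m11: 1-11 ←essential
  m13: -101,11-1
  m15: 1-11,11-1
Essential: -000, 1-11

NO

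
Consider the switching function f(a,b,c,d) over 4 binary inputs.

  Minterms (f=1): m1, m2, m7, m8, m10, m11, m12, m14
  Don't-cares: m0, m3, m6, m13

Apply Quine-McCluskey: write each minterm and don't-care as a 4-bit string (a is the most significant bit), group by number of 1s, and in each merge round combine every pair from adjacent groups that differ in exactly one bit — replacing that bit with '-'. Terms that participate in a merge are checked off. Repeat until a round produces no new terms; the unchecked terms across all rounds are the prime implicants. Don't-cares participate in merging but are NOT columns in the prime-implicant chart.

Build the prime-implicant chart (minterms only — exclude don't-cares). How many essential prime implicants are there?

[col 0] 0000*, 0001*, 0010*, 0011*, 0110*, 0111*, 1000*, 1010*, 1011*, 1100*, 1101*, 1110*
[col 1] -000*, -010*, -011*, -110*, 0-10*, 0-11*, 00-0*, 00-1*, 000-*, 001-*, 011-*, 1-00*, 1-10*, 10-0*, 101-*, 11-0*, 110-
[col 2] --10, -0-0, -01-, 0-1-, 00--, 1--0
Prime implicants: --10, -0-0, -01-, 0-1-, 00--, 1--0, 110-
PI chart (minterm → PIs covering it):
  1 | 00--  (sole → essential)
  2 | --10,-0-0,-01-,0-1-,00--
  7 | 0-1-  (sole → essential)
  8 | -0-0,1--0
  10 | --10,-0-0,-01-,1--0
  11 | -01-  (sole → essential)
  12 | 1--0,110-
  14 | --10,1--0
Essential prime implicants: -01-, 0-1-, 00--

3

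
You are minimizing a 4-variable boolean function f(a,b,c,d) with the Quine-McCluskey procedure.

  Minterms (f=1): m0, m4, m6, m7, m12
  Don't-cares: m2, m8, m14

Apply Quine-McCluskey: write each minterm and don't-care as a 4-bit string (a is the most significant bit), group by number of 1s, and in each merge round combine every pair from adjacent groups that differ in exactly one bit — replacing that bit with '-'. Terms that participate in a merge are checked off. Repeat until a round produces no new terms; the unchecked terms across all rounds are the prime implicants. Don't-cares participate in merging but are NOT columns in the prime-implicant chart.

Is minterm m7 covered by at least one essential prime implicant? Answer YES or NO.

YES

size-2^0 implicants → 0000(✓)  0010(✓)  0100(✓)  0110(✓)  0111(✓)  1000(✓)  1100(✓)  1110(✓)
size-2^1 implicants → -000(✓)  -100(✓)  -110(✓)  0-00(✓)  0-10(✓)  00-0(✓)  01-0(✓)  011-  1-00(✓)  11-0(✓)
size-2^2 implicants → --00  -1-0  0--0
Unchecked terms (primes): --00, -1-0, 0--0, 011-
Minterm coverage:
  m0 ⊆ --00,0--0
  m4 ⊆ --00,-1-0,0--0
  m6 ⊆ -1-0,0--0,011-
  m7 ⊆ 011- [E]
  m12 ⊆ --00,-1-0
E = {011-}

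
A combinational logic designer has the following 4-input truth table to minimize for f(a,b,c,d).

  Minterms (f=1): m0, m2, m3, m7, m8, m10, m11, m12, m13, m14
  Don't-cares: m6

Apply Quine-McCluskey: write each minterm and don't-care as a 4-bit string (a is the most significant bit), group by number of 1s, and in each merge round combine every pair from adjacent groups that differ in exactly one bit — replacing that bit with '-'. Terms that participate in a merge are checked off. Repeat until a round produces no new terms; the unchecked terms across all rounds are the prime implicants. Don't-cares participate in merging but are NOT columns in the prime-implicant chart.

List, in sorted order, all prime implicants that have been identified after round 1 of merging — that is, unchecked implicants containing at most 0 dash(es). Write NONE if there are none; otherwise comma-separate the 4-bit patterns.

Round 0: 0000✓ 0010✓ 0011✓ 0110✓ 0111✓ 1000✓ 1010✓ 1011✓ 1100✓ 1101✓ 1110✓
Round 1: -000✓ -010✓ -011✓ -110✓ 0-10✓ 0-11✓ 00-0✓ 001-✓ 011-✓ 1-00✓ 1-10✓ 10-0✓ 101-✓ 11-0✓ 110-
Round 2: --10 -0-0 -01- 0-1- 1--0
PIs = {--10, -0-0, -01-, 0-1-, 1--0, 110-}

NONE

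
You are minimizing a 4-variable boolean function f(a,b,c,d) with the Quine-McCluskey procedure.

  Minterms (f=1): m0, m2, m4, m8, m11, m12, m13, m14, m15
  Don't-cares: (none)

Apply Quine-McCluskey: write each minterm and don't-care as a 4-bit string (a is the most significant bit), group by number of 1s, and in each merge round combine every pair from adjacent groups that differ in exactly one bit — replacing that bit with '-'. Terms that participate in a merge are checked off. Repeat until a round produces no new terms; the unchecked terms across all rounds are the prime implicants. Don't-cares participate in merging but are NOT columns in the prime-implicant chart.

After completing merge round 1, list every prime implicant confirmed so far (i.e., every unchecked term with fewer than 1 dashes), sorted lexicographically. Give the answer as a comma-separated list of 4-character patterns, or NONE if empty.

NONE

Round 0: 0000✓ 0010✓ 0100✓ 1000✓ 1011✓ 1100✓ 1101✓ 1110✓ 1111✓
Round 1: -000✓ -100✓ 0-00✓ 00-0 1-00✓ 1-11 11-0✓ 11-1✓ 110-✓ 111-✓
Round 2: --00 11--
PIs = {--00, 00-0, 1-11, 11--}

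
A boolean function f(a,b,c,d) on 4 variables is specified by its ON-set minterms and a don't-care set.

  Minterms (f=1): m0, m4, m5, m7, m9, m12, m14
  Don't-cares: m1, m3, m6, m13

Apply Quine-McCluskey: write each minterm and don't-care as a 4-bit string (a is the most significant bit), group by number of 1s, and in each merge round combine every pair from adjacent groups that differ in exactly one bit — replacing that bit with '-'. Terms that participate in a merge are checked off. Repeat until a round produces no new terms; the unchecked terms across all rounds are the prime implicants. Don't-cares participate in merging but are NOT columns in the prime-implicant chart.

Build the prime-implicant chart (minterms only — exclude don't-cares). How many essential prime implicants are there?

Round 0: 0000✓ 0001✓ 0011✓ 0100✓ 0101✓ 0110✓ 0111✓ 1001✓ 1100✓ 1101✓ 1110✓
Round 1: -001✓ -100✓ -101✓ -110✓ 0-00✓ 0-01✓ 0-11✓ 00-1✓ 000-✓ 01-0✓ 01-1✓ 010-✓ 011-✓ 1-01✓ 11-0✓ 110-✓
Round 2: --01 -1-0 -10- 0--1 0-0- 01--
PIs = {--01, -1-0, -10-, 0--1, 0-0-, 01--}
Coverage chart:
  m0: 0-0- ←essential
  m4: -1-0,-10-,0-0-,01--
  m5: --01,-10-,0--1,0-0-,01--
  m7: 0--1,01--
  m9: --01 ←essential
  m12: -1-0,-10-
  m14: -1-0 ←essential
Essential: --01, -1-0, 0-0-

3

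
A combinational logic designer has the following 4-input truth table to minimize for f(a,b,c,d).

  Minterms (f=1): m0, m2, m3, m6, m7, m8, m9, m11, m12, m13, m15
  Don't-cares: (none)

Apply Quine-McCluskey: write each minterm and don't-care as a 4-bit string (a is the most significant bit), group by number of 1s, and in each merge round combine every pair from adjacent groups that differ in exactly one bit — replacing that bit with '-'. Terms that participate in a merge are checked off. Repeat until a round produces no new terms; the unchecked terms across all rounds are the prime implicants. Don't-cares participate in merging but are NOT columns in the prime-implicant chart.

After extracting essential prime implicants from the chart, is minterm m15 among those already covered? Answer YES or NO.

NO

[col 0] 0000*, 0010*, 0011*, 0110*, 0111*, 1000*, 1001*, 1011*, 1100*, 1101*, 1111*
[col 1] -000, -011*, -111*, 0-10*, 0-11*, 00-0, 001-*, 011-*, 1-00*, 1-01*, 1-11*, 10-1*, 100-*, 11-1*, 110-*
[col 2] --11, 0-1-, 1--1, 1-0-
Prime implicants: --11, -000, 0-1-, 00-0, 1--1, 1-0-
PI chart (minterm → PIs covering it):
  0 | -000,00-0
  2 | 0-1-,00-0
  3 | --11,0-1-
  6 | 0-1-  (sole → essential)
  7 | --11,0-1-
  8 | -000,1-0-
  9 | 1--1,1-0-
  11 | --11,1--1
  12 | 1-0-  (sole → essential)
  13 | 1--1,1-0-
  15 | --11,1--1
Essential prime implicants: 0-1-, 1-0-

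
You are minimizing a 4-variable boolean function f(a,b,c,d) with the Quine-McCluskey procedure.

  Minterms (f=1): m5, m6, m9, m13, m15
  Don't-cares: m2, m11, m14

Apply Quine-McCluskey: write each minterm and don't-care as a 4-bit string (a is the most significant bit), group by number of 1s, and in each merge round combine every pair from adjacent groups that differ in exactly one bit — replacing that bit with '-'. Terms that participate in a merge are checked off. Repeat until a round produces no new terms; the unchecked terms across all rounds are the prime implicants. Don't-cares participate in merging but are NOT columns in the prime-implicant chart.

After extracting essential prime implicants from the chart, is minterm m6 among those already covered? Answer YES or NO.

NO

[col 0] 0010*, 0101*, 0110*, 1001*, 1011*, 1101*, 1110*, 1111*
[col 1] -101, -110, 0-10, 1-01*, 1-11*, 10-1*, 11-1*, 111-
[col 2] 1--1
Prime implicants: -101, -110, 0-10, 1--1, 111-
PI chart (minterm → PIs covering it):
  5 | -101  (sole → essential)
  6 | -110,0-10
  9 | 1--1  (sole → essential)
  13 | -101,1--1
  15 | 1--1,111-
Essential prime implicants: -101, 1--1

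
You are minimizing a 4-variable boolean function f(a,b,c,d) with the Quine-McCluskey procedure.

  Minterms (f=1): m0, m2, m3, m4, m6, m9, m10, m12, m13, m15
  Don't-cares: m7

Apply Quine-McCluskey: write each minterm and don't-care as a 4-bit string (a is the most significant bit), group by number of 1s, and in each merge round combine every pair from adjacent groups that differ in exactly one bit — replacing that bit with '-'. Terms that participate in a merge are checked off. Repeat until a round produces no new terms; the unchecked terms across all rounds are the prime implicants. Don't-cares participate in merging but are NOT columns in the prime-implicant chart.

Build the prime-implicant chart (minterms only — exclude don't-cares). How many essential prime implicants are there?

4

Round 0: 0000✓ 0010✓ 0011✓ 0100✓ 0110✓ 0111✓ 1001✓ 1010✓ 1100✓ 1101✓ 1111✓
Round 1: -010 -100 -111 0-00✓ 0-10✓ 0-11✓ 00-0✓ 001-✓ 01-0✓ 011-✓ 1-01 11-1 110-
Round 2: 0--0 0-1-
PIs = {-010, -100, -111, 0--0, 0-1-, 1-01, 11-1, 110-}
Coverage chart:
  m0: 0--0 ←essential
  m2: -010,0--0,0-1-
  m3: 0-1- ←essential
  m4: -100,0--0
  m6: 0--0,0-1-
  m9: 1-01 ←essential
  m10: -010 ←essential
  m12: -100,110-
  m13: 1-01,11-1,110-
  m15: -111,11-1
Essential: -010, 0--0, 0-1-, 1-01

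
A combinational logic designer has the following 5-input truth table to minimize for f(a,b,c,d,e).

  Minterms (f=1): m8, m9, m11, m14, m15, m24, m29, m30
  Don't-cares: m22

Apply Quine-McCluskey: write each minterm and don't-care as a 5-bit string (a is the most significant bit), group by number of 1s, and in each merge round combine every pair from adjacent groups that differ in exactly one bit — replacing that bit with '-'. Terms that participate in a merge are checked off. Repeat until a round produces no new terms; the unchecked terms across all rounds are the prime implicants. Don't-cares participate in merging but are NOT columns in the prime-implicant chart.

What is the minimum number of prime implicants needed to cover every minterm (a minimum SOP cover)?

5

size-2^0 implicants → 01000(✓)  01001(✓)  01011(✓)  01110(✓)  01111(✓)  10110(✓)  11000(✓)  11101  11110(✓)
size-2^1 implicants → -1000  -1110  01-11  010-1  0100-  0111-  1-110
Unchecked terms (primes): -1000, -1110, 01-11, 010-1, 0100-, 0111-, 1-110, 11101
Minterm coverage:
  m8 ⊆ -1000,0100-
  m9 ⊆ 010-1,0100-
  m11 ⊆ 01-11,010-1
  m14 ⊆ -1110,0111-
  m15 ⊆ 01-11,0111-
  m24 ⊆ -1000 [E]
  m29 ⊆ 11101 [E]
  m30 ⊆ -1110,1-110
E = {-1000, 11101}
Petrick residual → -1110, 01-11, 010-1
Cover = bc'd'e' + bcde' + a'bde + a'bc'e + abcd'e  |cover|=5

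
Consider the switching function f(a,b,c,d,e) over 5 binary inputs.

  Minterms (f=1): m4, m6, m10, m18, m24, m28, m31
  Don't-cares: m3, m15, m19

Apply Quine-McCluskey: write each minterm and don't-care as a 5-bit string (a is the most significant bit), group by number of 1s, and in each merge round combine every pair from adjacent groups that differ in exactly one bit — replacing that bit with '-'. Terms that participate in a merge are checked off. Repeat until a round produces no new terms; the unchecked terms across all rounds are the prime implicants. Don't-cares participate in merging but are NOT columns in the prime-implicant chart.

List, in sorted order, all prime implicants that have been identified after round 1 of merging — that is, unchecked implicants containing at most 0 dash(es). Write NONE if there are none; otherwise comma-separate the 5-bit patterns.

[col 0] 00011*, 00100*, 00110*, 01010, 01111*, 10010*, 10011*, 11000*, 11100*, 11111*
[col 1] -0011, -1111, 001-0, 1001-, 11-00
Prime implicants: -0011, -1111, 001-0, 01010, 1001-, 11-00

01010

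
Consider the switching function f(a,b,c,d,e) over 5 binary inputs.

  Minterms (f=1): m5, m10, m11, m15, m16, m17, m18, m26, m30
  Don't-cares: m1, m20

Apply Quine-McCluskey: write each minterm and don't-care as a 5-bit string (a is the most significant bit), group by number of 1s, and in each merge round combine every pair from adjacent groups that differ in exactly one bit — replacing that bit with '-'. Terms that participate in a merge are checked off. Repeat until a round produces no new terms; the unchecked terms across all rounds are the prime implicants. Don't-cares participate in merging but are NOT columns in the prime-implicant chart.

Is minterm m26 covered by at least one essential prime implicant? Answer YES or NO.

YES

Round 0: 00001✓ 00101✓ 01010✓ 01011✓ 01111✓ 10000✓ 10001✓ 10010✓ 10100✓ 11010✓ 11110✓
Round 1: -0001 -1010 00-01 01-11 0101- 1-010 10-00 100-0 1000- 11-10
PIs = {-0001, -1010, 00-01, 01-11, 0101-, 1-010, 10-00, 100-0, 1000-, 11-10}
Coverage chart:
  m5: 00-01 ←essential
  m10: -1010,0101-
  m11: 01-11,0101-
  m15: 01-11 ←essential
  m16: 10-00,100-0,1000-
  m17: -0001,1000-
  m18: 1-010,100-0
  m26: -1010,1-010,11-10
  m30: 11-10 ←essential
Essential: 00-01, 01-11, 11-10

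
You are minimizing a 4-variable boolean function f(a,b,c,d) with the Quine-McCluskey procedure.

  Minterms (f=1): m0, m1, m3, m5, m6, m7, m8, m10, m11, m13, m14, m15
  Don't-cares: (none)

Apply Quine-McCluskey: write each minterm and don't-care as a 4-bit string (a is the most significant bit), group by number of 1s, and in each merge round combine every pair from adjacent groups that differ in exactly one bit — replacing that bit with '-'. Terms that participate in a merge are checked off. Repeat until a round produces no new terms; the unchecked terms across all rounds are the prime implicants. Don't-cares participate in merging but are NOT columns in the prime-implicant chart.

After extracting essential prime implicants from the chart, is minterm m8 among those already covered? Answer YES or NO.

Round 0: 0000✓ 0001✓ 0011✓ 0101✓ 0110✓ 0111✓ 1000✓ 1010✓ 1011✓ 1101✓ 1110✓ 1111✓
Round 1: -000 -011✓ -101✓ -110✓ -111✓ 0-01✓ 0-11✓ 00-1✓ 000- 01-1✓ 011-✓ 1-10✓ 1-11✓ 10-0 101-✓ 11-1✓ 111-✓
Round 2: --11 -1-1 -11- 0--1 1-1-
PIs = {--11, -000, -1-1, -11-, 0--1, 000-, 1-1-, 10-0}
Coverage chart:
  m0: -000,000-
  m1: 0--1,000-
  m3: --11,0--1
  m5: -1-1,0--1
  m6: -11- ←essential
  m7: --11,-1-1,-11-,0--1
  m8: -000,10-0
  m10: 1-1-,10-0
  m11: --11,1-1-
  m13: -1-1 ←essential
  m14: -11-,1-1-
  m15: --11,-1-1,-11-,1-1-
Essential: -1-1, -11-

NO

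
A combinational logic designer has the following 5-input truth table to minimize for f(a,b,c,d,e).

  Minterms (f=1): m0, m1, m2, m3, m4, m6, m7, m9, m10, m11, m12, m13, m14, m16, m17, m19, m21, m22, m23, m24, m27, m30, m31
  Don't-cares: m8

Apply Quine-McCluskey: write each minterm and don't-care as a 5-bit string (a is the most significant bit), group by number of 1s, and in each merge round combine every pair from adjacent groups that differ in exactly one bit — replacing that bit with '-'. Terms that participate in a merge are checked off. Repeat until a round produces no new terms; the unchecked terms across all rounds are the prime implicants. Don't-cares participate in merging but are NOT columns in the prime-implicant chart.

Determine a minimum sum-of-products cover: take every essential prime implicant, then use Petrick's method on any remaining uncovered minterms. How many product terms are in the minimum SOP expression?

8

Round 0: 00000✓ 00001✓ 00010✓ 00011✓ 00100✓ 00110✓ 00111✓ 01000✓ 01001✓ 01010✓ 01011✓ 01100✓ 01101✓ 01110✓ 10000✓ 10001✓ 10011✓ 10101✓ 10110✓ 10111✓ 11000✓ 11011✓ 11110✓ 11111✓
Round 1: -0000✓ -0001✓ -0011✓ -0110✓ -0111✓ -1000✓ -1011✓ -1110✓ 0-000✓ 0-001✓ 0-010✓ 0-011✓ 0-100✓ 0-110✓ 00-00✓ 00-10✓ 00-11✓ 000-0✓ 000-1✓ 0000-✓ 0001-✓ 001-0✓ 0011-✓ 01-00✓ 01-01✓ 01-10✓ 010-0✓ 010-1✓ 0100-✓ 0101-✓ 011-0✓ 0110-✓ 1-000✓ 1-011✓ 1-110✓ 1-111✓ 10-01✓ 10-11✓ 100-1✓ 1000-✓ 101-1✓ 1011-✓ 11-11✓ 1111-✓
Round 2: --000 --011 --110 -0-11 -00-1 -000- -011- 0--00✓ 0--10✓ 0-0-0✓ 0-0-1✓ 0-00-✓ 0-01-✓ 0-1-0✓ 00--0✓ 00-1- 000--✓ 01--0✓ 01-0- 010--✓ 1--11 1-11- 10--1
Round 3: 0---0 0-0--
PIs = {--000, --011, --110, -0-11, -00-1, -000-, -011-, 0---0, 0-0--, 00-1-, 01-0-, 1--11, 1-11-, 10--1}
Coverage chart:
  m0: --000,-000-,0---0,0-0--
  m1: -00-1,-000-,0-0--
  m2: 0---0,0-0--,00-1-
  m3: --011,-0-11,-00-1,0-0--,00-1-
  m4: 0---0 ←essential
  m6: --110,-011-,0---0,00-1-
  m7: -0-11,-011-,00-1-
  m9: 0-0--,01-0-
  m10: 0---0,0-0--
  m11: --011,0-0--
  m12: 0---0,01-0-
  m13: 01-0- ←essential
  m14: --110,0---0
  m16: --000,-000-
  m17: -00-1,-000-,10--1
  m19: --011,-0-11,-00-1,1--11,10--1
  m21: 10--1 ←essential
  m22: --110,-011-,1-11-
  m23: -0-11,-011-,1--11,1-11-,10--1
  m24: --000 ←essential
  m27: --011,1--11
  m30: --110,1-11-
  m31: 1--11,1-11-
Essential: --000, 0---0, 01-0-, 10--1
Petrick residual → --011, -0-11, -00-1, 1-11-
Min cover (8 terms): c'd'e' + c'de + b'de + b'c'e + a'e' + a'bd' + acd + ab'e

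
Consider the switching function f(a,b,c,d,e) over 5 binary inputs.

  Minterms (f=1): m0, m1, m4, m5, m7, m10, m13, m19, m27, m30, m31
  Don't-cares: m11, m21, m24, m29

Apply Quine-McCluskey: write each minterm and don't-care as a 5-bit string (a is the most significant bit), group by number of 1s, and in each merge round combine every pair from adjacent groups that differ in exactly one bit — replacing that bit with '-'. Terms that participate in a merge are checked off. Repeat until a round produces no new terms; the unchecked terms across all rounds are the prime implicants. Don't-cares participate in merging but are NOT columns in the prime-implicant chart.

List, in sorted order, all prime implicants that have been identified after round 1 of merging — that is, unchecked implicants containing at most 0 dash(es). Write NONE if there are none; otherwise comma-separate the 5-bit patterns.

Round 0: 00000✓ 00001✓ 00100✓ 00101✓ 00111✓ 01010✓ 01011✓ 01101✓ 10011✓ 10101✓ 11000 11011✓ 11101✓ 11110✓ 11111✓
Round 1: -0101✓ -1011 -1101✓ 0-101✓ 00-00✓ 00-01✓ 0000-✓ 001-1 0010-✓ 0101- 1-011 1-101✓ 11-11 111-1 1111-
Round 2: --101 00-0-
PIs = {--101, -1011, 00-0-, 001-1, 0101-, 1-011, 11-11, 11000, 111-1, 1111-}

11000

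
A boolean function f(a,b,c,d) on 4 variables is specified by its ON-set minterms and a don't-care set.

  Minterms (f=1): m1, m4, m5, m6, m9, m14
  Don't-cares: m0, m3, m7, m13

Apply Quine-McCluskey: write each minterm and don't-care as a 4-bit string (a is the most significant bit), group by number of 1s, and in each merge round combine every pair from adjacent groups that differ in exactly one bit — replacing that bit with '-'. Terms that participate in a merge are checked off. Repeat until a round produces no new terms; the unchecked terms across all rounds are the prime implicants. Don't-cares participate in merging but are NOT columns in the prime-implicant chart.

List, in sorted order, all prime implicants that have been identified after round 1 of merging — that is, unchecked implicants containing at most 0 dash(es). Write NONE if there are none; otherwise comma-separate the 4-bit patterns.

NONE

size-2^0 implicants → 0000(✓)  0001(✓)  0011(✓)  0100(✓)  0101(✓)  0110(✓)  0111(✓)  1001(✓)  1101(✓)  1110(✓)
size-2^1 implicants → -001(✓)  -101(✓)  -110  0-00(✓)  0-01(✓)  0-11(✓)  00-1(✓)  000-(✓)  01-0(✓)  01-1(✓)  010-(✓)  011-(✓)  1-01(✓)
size-2^2 implicants → --01  0--1  0-0-  01--
Unchecked terms (primes): --01, -110, 0--1, 0-0-, 01--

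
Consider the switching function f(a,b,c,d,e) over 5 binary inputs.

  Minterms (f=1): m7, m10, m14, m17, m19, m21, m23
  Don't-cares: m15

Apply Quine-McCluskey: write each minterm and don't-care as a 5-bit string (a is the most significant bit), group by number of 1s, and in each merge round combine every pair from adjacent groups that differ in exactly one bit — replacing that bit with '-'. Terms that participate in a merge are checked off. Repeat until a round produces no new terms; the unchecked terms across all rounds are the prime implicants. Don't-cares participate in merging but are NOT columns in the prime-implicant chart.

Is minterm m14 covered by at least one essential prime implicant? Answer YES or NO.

size-2^0 implicants → 00111(✓)  01010(✓)  01110(✓)  01111(✓)  10001(✓)  10011(✓)  10101(✓)  10111(✓)
size-2^1 implicants → -0111  0-111  01-10  0111-  10-01(✓)  10-11(✓)  100-1(✓)  101-1(✓)
size-2^2 implicants → 10--1
Unchecked terms (primes): -0111, 0-111, 01-10, 0111-, 10--1
Minterm coverage:
  m7 ⊆ -0111,0-111
  m10 ⊆ 01-10 [E]
  m14 ⊆ 01-10,0111-
  m17 ⊆ 10--1 [E]
  m19 ⊆ 10--1 [E]
  m21 ⊆ 10--1 [E]
  m23 ⊆ -0111,10--1
E = {01-10, 10--1}

YES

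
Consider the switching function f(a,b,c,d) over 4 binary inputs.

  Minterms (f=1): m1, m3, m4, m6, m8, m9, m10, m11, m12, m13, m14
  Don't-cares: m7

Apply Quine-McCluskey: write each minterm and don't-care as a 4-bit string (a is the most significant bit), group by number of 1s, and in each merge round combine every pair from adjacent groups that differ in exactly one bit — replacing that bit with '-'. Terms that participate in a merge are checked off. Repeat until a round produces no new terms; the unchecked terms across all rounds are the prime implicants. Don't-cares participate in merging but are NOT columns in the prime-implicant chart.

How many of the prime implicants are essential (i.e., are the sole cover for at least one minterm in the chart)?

3

Round 0: 0001✓ 0011✓ 0100✓ 0110✓ 0111✓ 1000✓ 1001✓ 1010✓ 1011✓ 1100✓ 1101✓ 1110✓
Round 1: -001✓ -011✓ -100✓ -110✓ 0-11 00-1✓ 01-0✓ 011- 1-00✓ 1-01✓ 1-10✓ 10-0✓ 10-1✓ 100-✓ 101-✓ 11-0✓ 110-✓
Round 2: -0-1 -1-0 1--0 1-0- 10--
PIs = {-0-1, -1-0, 0-11, 011-, 1--0, 1-0-, 10--}
Coverage chart:
  m1: -0-1 ←essential
  m3: -0-1,0-11
  m4: -1-0 ←essential
  m6: -1-0,011-
  m8: 1--0,1-0-,10--
  m9: -0-1,1-0-,10--
  m10: 1--0,10--
  m11: -0-1,10--
  m12: -1-0,1--0,1-0-
  m13: 1-0- ←essential
  m14: -1-0,1--0
Essential: -0-1, -1-0, 1-0-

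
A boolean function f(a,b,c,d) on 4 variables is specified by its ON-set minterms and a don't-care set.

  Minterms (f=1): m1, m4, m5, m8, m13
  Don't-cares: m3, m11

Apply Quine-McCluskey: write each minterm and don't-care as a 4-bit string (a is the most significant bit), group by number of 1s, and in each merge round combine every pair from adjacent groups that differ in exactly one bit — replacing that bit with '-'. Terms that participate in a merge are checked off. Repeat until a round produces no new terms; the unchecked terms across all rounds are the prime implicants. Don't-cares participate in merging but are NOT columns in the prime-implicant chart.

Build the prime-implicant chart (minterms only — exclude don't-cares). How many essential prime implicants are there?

[col 0] 0001*, 0011*, 0100*, 0101*, 1000, 1011*, 1101*
[col 1] -011, -101, 0-01, 00-1, 010-
Prime implicants: -011, -101, 0-01, 00-1, 010-, 1000
PI chart (minterm → PIs covering it):
  1 | 0-01,00-1
  4 | 010-  (sole → essential)
  5 | -101,0-01,010-
  8 | 1000  (sole → essential)
  13 | -101  (sole → essential)
Essential prime implicants: -101, 010-, 1000

3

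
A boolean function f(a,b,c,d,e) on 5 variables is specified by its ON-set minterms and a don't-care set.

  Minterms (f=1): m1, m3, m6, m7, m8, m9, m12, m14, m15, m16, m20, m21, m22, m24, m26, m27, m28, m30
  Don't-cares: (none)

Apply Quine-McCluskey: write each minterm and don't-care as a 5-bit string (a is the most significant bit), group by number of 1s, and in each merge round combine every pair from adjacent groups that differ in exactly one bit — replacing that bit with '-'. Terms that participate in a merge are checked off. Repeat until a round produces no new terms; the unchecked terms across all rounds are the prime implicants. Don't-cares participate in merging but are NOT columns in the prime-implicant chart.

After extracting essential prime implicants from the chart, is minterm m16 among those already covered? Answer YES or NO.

[col 0] 00001*, 00011*, 00110*, 00111*, 01000*, 01001*, 01100*, 01110*, 01111*, 10000*, 10100*, 10101*, 10110*, 11000*, 11010*, 11011*, 11100*, 11110*
[col 1] -0110*, -1000*, -1100*, -1110*, 0-001, 0-110*, 0-111*, 00-11, 000-1, 0011-*, 01-00*, 0100-, 011-0*, 0111-*, 1-000*, 1-100*, 1-110*, 10-00*, 101-0*, 1010-, 11-00*, 11-10*, 110-0*, 1101-, 111-0*
[col 2] --110, -1-00, -11-0, 0-11-, 1--00, 1-1-0, 11--0
Prime implicants: --110, -1-00, -11-0, 0-001, 0-11-, 00-11, 000-1, 0100-, 1--00, 1-1-0, 1010-, 11--0, 1101-
PI chart (minterm → PIs covering it):
  1 | 0-001,000-1
  3 | 00-11,000-1
  6 | --110,0-11-
  7 | 0-11-,00-11
  8 | -1-00,0100-
  9 | 0-001,0100-
  12 | -1-00,-11-0
  14 | --110,-11-0,0-11-
  15 | 0-11-  (sole → essential)
  16 | 1--00  (sole → essential)
  20 | 1--00,1-1-0,1010-
  21 | 1010-  (sole → essential)
  22 | --110,1-1-0
  24 | -1-00,1--00,11--0
  26 | 11--0,1101-
  27 | 1101-  (sole → essential)
  28 | -1-00,-11-0,1--00,1-1-0,11--0
  30 | --110,-11-0,1-1-0,11--0
Essential prime implicants: 0-11-, 1--00, 1010-, 1101-

YES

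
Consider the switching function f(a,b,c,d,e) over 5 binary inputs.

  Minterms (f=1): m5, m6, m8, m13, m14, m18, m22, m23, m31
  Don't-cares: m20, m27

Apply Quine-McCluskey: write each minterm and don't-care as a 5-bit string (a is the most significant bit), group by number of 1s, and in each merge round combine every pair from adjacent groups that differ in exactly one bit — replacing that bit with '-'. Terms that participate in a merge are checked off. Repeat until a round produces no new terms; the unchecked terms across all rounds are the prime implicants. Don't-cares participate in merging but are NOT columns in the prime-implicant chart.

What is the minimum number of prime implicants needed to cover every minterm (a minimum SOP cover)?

5

Round 0: 00101✓ 00110✓ 01000 01101✓ 01110✓ 10010✓ 10100✓ 10110✓ 10111✓ 11011✓ 11111✓
Round 1: -0110 0-101 0-110 1-111 10-10 101-0 1011- 11-11
PIs = {-0110, 0-101, 0-110, 01000, 1-111, 10-10, 101-0, 1011-, 11-11}
Coverage chart:
  m5: 0-101 ←essential
  m6: -0110,0-110
  m8: 01000 ←essential
  m13: 0-101 ←essential
  m14: 0-110 ←essential
  m18: 10-10 ←essential
  m22: -0110,10-10,101-0,1011-
  m23: 1-111,1011-
  m31: 1-111,11-11
Essential: 0-101, 0-110, 01000, 10-10
Petrick residual → 1-111
Min cover (5 terms): a'cd'e + a'cde' + a'bc'd'e' + acde + ab'de'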